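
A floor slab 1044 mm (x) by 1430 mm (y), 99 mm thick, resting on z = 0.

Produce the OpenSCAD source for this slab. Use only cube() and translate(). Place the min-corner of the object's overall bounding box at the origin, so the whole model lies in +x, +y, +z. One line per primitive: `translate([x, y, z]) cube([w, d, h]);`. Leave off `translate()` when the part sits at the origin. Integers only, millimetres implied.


cube([1044, 1430, 99]);


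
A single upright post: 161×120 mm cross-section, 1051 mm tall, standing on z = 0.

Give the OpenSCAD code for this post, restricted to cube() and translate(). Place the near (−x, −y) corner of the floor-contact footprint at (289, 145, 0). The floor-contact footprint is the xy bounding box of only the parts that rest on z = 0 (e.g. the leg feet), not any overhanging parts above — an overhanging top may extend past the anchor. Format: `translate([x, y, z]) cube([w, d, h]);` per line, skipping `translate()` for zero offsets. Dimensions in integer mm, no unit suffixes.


translate([289, 145, 0]) cube([161, 120, 1051]);


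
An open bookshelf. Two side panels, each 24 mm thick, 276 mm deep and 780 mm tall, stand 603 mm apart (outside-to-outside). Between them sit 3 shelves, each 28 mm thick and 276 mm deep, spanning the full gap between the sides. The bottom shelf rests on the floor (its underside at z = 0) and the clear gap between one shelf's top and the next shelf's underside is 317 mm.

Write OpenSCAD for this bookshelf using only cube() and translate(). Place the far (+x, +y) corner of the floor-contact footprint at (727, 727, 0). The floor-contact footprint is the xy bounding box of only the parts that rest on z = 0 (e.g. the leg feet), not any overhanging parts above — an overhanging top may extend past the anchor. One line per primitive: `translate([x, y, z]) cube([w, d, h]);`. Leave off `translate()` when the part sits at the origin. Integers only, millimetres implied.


translate([124, 451, 0]) cube([24, 276, 780]);
translate([703, 451, 0]) cube([24, 276, 780]);
translate([148, 451, 0]) cube([555, 276, 28]);
translate([148, 451, 345]) cube([555, 276, 28]);
translate([148, 451, 690]) cube([555, 276, 28]);


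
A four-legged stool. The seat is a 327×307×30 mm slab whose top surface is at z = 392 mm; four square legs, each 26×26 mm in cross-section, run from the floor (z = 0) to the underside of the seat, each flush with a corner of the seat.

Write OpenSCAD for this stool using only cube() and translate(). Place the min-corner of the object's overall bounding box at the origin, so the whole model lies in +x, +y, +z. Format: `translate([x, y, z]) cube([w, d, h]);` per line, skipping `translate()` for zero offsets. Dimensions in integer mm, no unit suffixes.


translate([0, 0, 362]) cube([327, 307, 30]);
cube([26, 26, 362]);
translate([301, 0, 0]) cube([26, 26, 362]);
translate([0, 281, 0]) cube([26, 26, 362]);
translate([301, 281, 0]) cube([26, 26, 362]);


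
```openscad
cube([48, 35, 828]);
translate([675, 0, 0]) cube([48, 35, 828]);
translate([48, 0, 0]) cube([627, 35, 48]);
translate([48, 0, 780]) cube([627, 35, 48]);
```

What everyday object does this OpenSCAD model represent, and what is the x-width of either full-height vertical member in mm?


A picture frame. The border width is 48 mm.

Four thin pieces enclosing a rectangular opening — a picture frame. The two full-height stiles are 828 mm tall; the top rail sits at z = 780 and is 48 mm tall, so the border above the opening is 828 − 780 = 48 mm, matching the stile x-width.


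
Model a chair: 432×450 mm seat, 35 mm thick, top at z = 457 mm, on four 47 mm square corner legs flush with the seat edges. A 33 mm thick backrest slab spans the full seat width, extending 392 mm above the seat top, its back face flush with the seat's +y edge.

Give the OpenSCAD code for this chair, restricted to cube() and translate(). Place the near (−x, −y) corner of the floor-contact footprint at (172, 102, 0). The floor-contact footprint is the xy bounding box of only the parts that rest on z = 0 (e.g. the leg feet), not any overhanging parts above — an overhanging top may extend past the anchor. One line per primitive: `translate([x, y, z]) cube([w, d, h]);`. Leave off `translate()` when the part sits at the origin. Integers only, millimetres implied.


// leg_h = 457 - 35 = 422
translate([172, 102, 422]) cube([432, 450, 35]);
translate([172, 102, 0]) cube([47, 47, 422]);
translate([557, 102, 0]) cube([47, 47, 422]);
translate([172, 505, 0]) cube([47, 47, 422]);
translate([557, 505, 0]) cube([47, 47, 422]);
translate([172, 519, 457]) cube([432, 33, 392]);


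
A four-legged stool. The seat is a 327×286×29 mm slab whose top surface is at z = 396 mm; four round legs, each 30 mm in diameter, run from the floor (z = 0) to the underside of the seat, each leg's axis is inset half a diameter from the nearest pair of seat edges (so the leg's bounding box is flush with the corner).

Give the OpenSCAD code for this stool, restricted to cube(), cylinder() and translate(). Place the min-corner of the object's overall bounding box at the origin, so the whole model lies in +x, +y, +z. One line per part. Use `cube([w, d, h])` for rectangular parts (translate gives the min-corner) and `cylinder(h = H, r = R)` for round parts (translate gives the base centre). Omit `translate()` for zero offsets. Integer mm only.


translate([0, 0, 367]) cube([327, 286, 29]);
translate([15, 15, 0]) cylinder(h = 367, r = 15);
translate([312, 15, 0]) cylinder(h = 367, r = 15);
translate([15, 271, 0]) cylinder(h = 367, r = 15);
translate([312, 271, 0]) cylinder(h = 367, r = 15);


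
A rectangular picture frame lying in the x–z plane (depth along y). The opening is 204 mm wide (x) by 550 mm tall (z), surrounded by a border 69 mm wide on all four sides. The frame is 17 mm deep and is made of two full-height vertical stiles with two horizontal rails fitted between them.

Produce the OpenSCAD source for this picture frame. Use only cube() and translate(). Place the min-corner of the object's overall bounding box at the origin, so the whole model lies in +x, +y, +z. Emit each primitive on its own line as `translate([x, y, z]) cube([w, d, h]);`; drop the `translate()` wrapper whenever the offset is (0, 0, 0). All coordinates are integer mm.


cube([69, 17, 688]);
translate([273, 0, 0]) cube([69, 17, 688]);
translate([69, 0, 0]) cube([204, 17, 69]);
translate([69, 0, 619]) cube([204, 17, 69]);


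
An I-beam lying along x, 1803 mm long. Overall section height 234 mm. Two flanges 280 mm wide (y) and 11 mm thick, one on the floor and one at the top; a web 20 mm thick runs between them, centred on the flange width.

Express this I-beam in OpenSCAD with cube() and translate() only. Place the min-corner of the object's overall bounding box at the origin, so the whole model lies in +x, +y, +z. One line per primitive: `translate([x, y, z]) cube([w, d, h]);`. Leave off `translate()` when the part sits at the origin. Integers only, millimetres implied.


cube([1803, 280, 11]);
translate([0, 130, 11]) cube([1803, 20, 212]);
translate([0, 0, 223]) cube([1803, 280, 11]);


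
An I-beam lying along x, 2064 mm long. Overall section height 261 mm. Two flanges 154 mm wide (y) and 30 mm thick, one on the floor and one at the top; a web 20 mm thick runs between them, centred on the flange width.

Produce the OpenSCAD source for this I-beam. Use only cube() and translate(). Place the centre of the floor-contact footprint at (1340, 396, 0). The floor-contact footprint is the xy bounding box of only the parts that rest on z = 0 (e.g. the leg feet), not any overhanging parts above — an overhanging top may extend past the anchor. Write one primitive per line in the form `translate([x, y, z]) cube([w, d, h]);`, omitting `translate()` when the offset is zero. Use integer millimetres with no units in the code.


translate([308, 319, 0]) cube([2064, 154, 30]);
translate([308, 386, 30]) cube([2064, 20, 201]);
translate([308, 319, 231]) cube([2064, 154, 30]);


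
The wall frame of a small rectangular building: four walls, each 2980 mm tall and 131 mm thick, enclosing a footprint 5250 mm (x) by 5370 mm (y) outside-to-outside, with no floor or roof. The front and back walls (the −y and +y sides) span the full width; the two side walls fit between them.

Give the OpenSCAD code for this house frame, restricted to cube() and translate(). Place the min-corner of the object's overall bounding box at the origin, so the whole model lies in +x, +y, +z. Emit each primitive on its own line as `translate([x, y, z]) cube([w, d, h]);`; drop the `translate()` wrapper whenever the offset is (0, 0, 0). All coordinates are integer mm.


cube([5250, 131, 2980]);
translate([0, 5239, 0]) cube([5250, 131, 2980]);
translate([0, 131, 0]) cube([131, 5108, 2980]);
translate([5119, 131, 0]) cube([131, 5108, 2980]);


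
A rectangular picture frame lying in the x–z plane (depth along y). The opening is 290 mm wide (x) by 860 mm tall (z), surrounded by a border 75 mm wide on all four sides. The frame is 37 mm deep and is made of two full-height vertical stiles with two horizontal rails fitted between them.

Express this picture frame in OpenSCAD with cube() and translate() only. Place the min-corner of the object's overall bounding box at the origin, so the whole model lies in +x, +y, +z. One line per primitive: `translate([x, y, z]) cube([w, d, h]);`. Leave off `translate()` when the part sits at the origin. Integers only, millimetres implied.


cube([75, 37, 1010]);
translate([365, 0, 0]) cube([75, 37, 1010]);
translate([75, 0, 0]) cube([290, 37, 75]);
translate([75, 0, 935]) cube([290, 37, 75]);


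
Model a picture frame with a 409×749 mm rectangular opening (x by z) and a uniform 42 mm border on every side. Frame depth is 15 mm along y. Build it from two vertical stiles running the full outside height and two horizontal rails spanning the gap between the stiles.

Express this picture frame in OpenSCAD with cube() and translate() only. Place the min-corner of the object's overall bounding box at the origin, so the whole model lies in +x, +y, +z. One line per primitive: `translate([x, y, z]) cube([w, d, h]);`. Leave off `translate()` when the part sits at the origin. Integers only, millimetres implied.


cube([42, 15, 833]);
translate([451, 0, 0]) cube([42, 15, 833]);
translate([42, 0, 0]) cube([409, 15, 42]);
translate([42, 0, 791]) cube([409, 15, 42]);


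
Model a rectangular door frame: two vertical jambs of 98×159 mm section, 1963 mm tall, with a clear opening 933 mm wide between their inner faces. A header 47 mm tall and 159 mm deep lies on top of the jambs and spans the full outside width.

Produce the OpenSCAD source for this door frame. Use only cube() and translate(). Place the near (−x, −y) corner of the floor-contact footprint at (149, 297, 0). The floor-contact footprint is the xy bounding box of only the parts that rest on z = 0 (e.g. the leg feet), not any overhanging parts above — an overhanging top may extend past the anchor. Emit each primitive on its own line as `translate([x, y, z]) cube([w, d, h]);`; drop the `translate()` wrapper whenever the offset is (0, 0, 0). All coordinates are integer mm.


translate([149, 297, 0]) cube([98, 159, 1963]);
translate([1180, 297, 0]) cube([98, 159, 1963]);
translate([149, 297, 1963]) cube([1129, 159, 47]);


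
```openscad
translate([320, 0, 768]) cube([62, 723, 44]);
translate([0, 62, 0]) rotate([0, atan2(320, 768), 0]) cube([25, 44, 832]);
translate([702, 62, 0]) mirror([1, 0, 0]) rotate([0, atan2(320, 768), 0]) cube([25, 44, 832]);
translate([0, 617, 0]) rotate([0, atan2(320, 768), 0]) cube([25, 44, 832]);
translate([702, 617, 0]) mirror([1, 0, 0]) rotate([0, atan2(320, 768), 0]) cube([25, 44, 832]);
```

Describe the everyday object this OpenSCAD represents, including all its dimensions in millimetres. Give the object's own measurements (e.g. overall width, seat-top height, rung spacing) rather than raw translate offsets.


A sawhorse. A 62×723×44 mm beam (x, y, z) sits on two A-frame leg pairs. Each pair is two raked legs of 25×44 mm section (44 mm along y) splaying symmetrically in x. Each leg rises 768 mm vertically over 320 mm of horizontal reach and is 832 mm long along its own axis. Every leg's outer bottom edge rests on the floor and its outer top edge meets a bottom edge of the beam — the left legs (tilting toward +x) meet the beam's −x bottom edge, the right legs (their mirror images, tilting toward −x) meet its +x bottom edge — so the leg tops tuck under the beam, the beam's underside is 768 mm above the floor, and the feet are 702 mm apart outside-to-outside with the beam centred between them. The two leg pairs are set in 62 mm from either end of the beam.


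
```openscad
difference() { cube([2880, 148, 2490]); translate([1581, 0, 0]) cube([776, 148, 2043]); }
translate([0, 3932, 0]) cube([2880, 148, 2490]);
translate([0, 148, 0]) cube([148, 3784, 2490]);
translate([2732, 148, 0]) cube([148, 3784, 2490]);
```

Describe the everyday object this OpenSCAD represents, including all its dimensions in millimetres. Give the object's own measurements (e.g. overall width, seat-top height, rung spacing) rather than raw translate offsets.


A single room: four walls, each 2490 mm tall and 148 mm thick, enclosing an outside footprint 2880×4080 mm (x × y), no floor or roof. The front and back walls (−y and +y sides) run the full x-width; the side walls fit between their inner faces. A door opening 776 mm wide and 2043 mm tall is cut through the front wall from the floor up, its −x edge 1581 mm from the wall's −x end.


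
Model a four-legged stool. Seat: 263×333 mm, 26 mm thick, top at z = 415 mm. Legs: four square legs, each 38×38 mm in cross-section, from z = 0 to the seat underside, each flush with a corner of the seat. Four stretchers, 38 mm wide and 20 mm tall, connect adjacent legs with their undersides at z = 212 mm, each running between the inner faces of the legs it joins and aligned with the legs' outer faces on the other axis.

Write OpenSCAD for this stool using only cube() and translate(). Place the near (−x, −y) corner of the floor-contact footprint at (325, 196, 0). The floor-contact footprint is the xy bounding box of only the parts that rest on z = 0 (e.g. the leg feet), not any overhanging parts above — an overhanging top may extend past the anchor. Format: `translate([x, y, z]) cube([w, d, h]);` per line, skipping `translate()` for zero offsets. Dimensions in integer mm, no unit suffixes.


translate([325, 196, 389]) cube([263, 333, 26]);
translate([325, 196, 0]) cube([38, 38, 389]);
translate([550, 196, 0]) cube([38, 38, 389]);
translate([325, 491, 0]) cube([38, 38, 389]);
translate([550, 491, 0]) cube([38, 38, 389]);
translate([363, 196, 212]) cube([187, 38, 20]);
translate([363, 491, 212]) cube([187, 38, 20]);
translate([325, 234, 212]) cube([38, 257, 20]);
translate([550, 234, 212]) cube([38, 257, 20]);


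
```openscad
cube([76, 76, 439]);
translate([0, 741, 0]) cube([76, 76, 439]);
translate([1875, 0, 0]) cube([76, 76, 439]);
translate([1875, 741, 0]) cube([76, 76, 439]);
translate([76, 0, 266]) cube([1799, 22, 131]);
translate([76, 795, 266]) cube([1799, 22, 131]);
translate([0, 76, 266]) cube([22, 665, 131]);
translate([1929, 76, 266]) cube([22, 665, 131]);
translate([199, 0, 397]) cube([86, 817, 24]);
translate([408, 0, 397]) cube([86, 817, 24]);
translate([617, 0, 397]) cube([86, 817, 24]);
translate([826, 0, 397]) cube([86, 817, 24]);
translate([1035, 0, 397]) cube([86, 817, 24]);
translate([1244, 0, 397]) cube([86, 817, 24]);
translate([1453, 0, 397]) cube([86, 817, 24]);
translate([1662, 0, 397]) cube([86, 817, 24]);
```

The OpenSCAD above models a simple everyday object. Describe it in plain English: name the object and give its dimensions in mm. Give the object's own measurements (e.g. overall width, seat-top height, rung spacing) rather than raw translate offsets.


A bed frame 1951 mm long (x) by 817 mm wide (y). Four 76×76 mm corner posts, 439 mm tall, at the corners of the footprint. Four rails of 22 mm thickness and 131 mm height run between adjacent posts with their undersides at z = 266 mm, their outer faces flush with the outside of the frame (the two x-running rails run between the posts' inner faces; the two y-running rails run between the posts' inner faces). 8 slats, each 86 mm wide (x) and 24 mm thick, lie across the top of the two x-running rails, running the full 817 mm width of the frame in y; along x they sit between the end posts with a 123 mm gap after the −x posts and between neighbouring slats, leaving 127 mm before the +x posts.


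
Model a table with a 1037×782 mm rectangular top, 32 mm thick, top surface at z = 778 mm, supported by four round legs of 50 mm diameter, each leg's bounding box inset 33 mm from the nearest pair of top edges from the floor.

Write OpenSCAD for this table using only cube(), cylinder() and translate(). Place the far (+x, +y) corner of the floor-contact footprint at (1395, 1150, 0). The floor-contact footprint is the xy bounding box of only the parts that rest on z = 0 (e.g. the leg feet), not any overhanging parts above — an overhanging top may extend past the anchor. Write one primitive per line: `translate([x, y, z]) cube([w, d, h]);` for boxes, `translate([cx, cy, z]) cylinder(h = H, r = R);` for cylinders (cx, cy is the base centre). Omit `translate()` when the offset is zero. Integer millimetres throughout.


// leg_h = 778 - 32 = 746
translate([391, 401, 746]) cube([1037, 782, 32]);
translate([449, 459, 0]) cylinder(h = 746, r = 25);
translate([1370, 459, 0]) cylinder(h = 746, r = 25);
translate([449, 1125, 0]) cylinder(h = 746, r = 25);
translate([1370, 1125, 0]) cylinder(h = 746, r = 25);


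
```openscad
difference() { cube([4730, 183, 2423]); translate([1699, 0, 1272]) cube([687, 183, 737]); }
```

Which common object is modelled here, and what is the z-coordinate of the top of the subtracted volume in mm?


A wall with a window opening. The window head height is 2009 mm.

A wall with a rectangular opening subtracted — a window. Sill at z = 1272, opening 737 mm tall, so the head is at 1272 + 737 = 2009 mm.


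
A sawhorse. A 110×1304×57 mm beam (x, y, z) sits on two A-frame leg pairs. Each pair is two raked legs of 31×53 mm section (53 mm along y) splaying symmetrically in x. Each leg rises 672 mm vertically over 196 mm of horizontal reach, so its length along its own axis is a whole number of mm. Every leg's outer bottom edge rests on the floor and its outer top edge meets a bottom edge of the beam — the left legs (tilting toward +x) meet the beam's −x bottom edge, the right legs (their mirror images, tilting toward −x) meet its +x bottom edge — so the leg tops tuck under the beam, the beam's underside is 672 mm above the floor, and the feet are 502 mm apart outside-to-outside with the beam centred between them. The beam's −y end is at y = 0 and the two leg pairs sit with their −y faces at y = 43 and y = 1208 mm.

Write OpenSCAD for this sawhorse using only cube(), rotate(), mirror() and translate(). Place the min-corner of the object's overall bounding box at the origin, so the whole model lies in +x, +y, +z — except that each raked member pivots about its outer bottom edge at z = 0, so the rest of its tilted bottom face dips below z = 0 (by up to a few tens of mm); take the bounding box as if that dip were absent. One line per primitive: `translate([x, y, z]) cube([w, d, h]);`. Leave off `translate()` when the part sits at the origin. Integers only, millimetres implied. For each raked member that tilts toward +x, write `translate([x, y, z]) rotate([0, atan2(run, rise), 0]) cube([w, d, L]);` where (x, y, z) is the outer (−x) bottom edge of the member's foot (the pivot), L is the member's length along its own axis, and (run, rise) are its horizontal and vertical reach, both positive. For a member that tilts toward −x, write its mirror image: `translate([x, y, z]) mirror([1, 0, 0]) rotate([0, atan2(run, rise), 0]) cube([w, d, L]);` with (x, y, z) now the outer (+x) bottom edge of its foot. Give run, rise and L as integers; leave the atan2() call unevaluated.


translate([196, 0, 672]) cube([110, 1304, 57]);
translate([0, 43, 0]) rotate([0, atan2(196, 672), 0]) cube([31, 53, 700]);
translate([502, 43, 0]) mirror([1, 0, 0]) rotate([0, atan2(196, 672), 0]) cube([31, 53, 700]);
translate([0, 1208, 0]) rotate([0, atan2(196, 672), 0]) cube([31, 53, 700]);
translate([502, 1208, 0]) mirror([1, 0, 0]) rotate([0, atan2(196, 672), 0]) cube([31, 53, 700]);


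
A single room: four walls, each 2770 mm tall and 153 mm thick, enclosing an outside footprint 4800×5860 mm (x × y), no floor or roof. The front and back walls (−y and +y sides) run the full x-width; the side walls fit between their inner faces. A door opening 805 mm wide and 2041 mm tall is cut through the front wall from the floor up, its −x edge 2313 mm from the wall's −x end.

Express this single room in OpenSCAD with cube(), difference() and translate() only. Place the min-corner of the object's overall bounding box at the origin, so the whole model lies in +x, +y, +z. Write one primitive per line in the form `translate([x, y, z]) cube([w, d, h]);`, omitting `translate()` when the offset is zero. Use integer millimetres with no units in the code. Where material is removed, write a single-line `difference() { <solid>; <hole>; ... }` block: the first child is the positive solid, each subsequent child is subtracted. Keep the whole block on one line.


difference() { cube([4800, 153, 2770]); translate([2313, 0, 0]) cube([805, 153, 2041]); }
translate([0, 5707, 0]) cube([4800, 153, 2770]);
translate([0, 153, 0]) cube([153, 5554, 2770]);
translate([4647, 153, 0]) cube([153, 5554, 2770]);


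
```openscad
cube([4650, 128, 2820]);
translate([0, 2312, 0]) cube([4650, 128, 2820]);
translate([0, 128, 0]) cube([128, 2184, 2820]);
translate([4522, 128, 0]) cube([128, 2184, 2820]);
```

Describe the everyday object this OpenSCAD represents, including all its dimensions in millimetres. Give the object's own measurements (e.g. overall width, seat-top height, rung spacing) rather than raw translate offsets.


The wall frame of a small rectangular building: four walls, each 2820 mm tall and 128 mm thick, enclosing a footprint 4650 mm (x) by 2440 mm (y) outside-to-outside, with no floor or roof. The front and back walls (the −y and +y sides) span the full width; the two side walls fit between them.


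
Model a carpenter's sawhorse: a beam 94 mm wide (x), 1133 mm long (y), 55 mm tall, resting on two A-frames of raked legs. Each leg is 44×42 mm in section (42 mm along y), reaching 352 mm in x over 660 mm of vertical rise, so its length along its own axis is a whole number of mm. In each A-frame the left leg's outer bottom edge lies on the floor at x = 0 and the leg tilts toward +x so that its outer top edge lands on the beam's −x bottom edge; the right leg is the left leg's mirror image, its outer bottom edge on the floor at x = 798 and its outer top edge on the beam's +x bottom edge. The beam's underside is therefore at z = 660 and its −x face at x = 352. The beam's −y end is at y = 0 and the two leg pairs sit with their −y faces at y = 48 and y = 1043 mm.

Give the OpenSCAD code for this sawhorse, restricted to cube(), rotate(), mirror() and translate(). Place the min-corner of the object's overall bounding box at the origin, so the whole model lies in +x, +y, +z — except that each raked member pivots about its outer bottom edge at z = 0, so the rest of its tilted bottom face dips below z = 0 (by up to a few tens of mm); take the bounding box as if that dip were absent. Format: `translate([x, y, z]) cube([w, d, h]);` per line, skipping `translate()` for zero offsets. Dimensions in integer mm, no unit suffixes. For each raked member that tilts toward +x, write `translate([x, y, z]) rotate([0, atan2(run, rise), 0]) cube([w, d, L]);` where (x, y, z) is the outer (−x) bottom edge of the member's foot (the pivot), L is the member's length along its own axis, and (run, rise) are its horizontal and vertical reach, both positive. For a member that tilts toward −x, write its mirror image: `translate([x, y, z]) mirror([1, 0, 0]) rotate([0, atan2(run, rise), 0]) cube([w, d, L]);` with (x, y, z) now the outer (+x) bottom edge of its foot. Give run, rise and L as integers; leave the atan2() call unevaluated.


translate([352, 0, 660]) cube([94, 1133, 55]);
translate([0, 48, 0]) rotate([0, atan2(352, 660), 0]) cube([44, 42, 748]);
translate([798, 48, 0]) mirror([1, 0, 0]) rotate([0, atan2(352, 660), 0]) cube([44, 42, 748]);
translate([0, 1043, 0]) rotate([0, atan2(352, 660), 0]) cube([44, 42, 748]);
translate([798, 1043, 0]) mirror([1, 0, 0]) rotate([0, atan2(352, 660), 0]) cube([44, 42, 748]);


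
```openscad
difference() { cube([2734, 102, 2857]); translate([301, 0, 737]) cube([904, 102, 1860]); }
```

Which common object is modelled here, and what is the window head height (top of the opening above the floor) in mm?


A wall with a window opening. The window head height is 2597 mm.

A wall with a rectangular opening subtracted — a window. Sill at z = 737, opening 1860 mm tall, so the head is at 737 + 1860 = 2597 mm.


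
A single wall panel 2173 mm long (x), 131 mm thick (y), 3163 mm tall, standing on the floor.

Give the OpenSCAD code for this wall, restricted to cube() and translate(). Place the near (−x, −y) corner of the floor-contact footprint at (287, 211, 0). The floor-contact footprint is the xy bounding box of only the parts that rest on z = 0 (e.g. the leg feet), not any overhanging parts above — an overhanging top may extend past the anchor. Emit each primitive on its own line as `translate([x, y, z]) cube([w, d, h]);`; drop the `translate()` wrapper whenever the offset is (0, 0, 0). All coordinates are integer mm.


translate([287, 211, 0]) cube([2173, 131, 3163]);


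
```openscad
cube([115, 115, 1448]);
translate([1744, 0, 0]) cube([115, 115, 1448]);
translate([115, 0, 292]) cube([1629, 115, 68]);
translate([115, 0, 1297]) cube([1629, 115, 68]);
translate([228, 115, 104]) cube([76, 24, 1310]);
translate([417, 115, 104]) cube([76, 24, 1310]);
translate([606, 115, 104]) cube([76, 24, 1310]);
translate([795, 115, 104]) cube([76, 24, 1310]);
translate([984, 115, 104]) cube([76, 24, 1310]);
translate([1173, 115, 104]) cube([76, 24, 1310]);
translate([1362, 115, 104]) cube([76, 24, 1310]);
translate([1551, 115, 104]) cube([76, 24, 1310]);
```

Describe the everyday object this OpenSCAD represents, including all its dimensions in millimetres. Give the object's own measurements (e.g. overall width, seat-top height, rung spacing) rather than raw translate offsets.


A fence section. Two 115×115 mm posts, 1448 mm tall, stand on the floor with a clear span of 1629 mm between their inner faces. Two horizontal rails of 115×68 mm section span the gap between the posts with their undersides at z = 292 mm and z = 1297 mm, flush with the posts' −y face. 8 pickets, each 76 mm wide, 24 mm thick and 1310 mm tall, are fixed to the +y face of the rails with their bottoms at z = 104 mm, spaced across the span with a 113 mm gap after the −x post and between neighbouring pickets, with 117 mm left before the +x post.


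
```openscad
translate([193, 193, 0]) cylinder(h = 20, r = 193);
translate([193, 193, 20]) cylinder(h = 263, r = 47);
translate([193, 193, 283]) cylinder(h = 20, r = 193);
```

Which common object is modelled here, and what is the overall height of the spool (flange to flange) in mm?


A spool. The overall height is 303 mm.

Three coaxial cylinders, large–small–large — a spool. Two 20 mm flanges and a 263 mm core give 20 + 263 + 20 = 303 mm.


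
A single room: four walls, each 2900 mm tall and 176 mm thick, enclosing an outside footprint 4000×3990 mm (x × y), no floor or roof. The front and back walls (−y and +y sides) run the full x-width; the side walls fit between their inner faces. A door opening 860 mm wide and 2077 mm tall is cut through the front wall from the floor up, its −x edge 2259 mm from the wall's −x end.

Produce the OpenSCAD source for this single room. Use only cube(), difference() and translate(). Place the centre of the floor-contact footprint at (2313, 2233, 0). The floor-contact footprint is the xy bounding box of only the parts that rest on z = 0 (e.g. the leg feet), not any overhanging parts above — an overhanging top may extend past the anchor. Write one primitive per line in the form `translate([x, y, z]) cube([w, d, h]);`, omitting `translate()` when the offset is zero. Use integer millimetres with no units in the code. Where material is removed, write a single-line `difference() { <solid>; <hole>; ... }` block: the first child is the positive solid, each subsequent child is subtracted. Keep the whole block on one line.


difference() { translate([313, 238, 0]) cube([4000, 176, 2900]); translate([2572, 238, 0]) cube([860, 176, 2077]); }
translate([313, 4052, 0]) cube([4000, 176, 2900]);
translate([313, 414, 0]) cube([176, 3638, 2900]);
translate([4137, 414, 0]) cube([176, 3638, 2900]);


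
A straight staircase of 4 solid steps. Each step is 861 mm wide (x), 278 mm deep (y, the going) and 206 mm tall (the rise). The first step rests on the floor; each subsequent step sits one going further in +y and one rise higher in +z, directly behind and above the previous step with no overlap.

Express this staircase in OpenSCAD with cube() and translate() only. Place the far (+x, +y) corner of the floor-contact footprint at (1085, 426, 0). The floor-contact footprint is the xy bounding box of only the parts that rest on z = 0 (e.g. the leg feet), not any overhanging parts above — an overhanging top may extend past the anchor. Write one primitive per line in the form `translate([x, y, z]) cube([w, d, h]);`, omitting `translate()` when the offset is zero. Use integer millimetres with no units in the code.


translate([224, 148, 0]) cube([861, 278, 206]);
translate([224, 426, 206]) cube([861, 278, 206]);
translate([224, 704, 412]) cube([861, 278, 206]);
translate([224, 982, 618]) cube([861, 278, 206]);


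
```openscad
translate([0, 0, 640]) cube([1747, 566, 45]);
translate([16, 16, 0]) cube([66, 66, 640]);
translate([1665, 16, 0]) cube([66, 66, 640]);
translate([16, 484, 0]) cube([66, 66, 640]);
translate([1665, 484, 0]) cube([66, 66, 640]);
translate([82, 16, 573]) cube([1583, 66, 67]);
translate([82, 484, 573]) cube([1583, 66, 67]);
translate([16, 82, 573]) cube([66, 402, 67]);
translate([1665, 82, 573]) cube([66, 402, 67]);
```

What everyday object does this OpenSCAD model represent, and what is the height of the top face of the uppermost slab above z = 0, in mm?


A table. The table height is 685 mm.

A 1747×566×45 slab sits at z = 640 on four 66 mm square posts — a table. The top surface is at 640 + 45 = 685 mm.


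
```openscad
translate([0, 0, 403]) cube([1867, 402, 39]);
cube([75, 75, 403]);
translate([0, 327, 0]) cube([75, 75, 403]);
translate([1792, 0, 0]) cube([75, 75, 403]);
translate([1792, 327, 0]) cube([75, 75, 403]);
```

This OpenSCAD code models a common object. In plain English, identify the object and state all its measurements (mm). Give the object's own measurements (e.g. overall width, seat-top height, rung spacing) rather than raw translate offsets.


A long wooden bench with a 1867 mm (x) × 402 mm (y) seat, 39 mm thick, its top surface 442 mm above the floor. Four 75 mm square legs at the seat corners, flush with the edges, run from z = 0 to the seat underside.


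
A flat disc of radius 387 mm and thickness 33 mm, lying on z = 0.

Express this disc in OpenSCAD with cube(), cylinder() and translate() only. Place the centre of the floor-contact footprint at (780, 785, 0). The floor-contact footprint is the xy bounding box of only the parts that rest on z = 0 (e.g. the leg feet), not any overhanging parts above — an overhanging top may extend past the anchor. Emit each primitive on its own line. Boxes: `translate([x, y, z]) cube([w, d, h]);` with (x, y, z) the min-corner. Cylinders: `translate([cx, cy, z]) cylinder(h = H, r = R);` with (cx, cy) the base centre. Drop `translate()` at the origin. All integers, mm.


translate([780, 785, 0]) cylinder(h = 33, r = 387);


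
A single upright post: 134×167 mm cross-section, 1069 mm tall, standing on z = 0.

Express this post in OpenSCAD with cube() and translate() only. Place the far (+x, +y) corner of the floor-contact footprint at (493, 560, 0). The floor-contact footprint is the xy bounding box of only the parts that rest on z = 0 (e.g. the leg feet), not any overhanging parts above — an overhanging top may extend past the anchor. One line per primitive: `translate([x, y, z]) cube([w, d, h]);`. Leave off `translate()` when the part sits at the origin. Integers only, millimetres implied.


translate([359, 393, 0]) cube([134, 167, 1069]);


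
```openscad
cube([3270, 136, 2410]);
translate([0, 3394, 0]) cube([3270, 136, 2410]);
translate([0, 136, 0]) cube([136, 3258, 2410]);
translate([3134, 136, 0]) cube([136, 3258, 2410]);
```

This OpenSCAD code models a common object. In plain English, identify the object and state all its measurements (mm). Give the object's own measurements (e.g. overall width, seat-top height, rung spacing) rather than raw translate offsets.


The wall frame of a small rectangular building: four walls, each 2410 mm tall and 136 mm thick, enclosing a footprint 3270 mm (x) by 3530 mm (y) outside-to-outside, with no floor or roof. The front and back walls (the −y and +y sides) span the full width; the two side walls fit between them.


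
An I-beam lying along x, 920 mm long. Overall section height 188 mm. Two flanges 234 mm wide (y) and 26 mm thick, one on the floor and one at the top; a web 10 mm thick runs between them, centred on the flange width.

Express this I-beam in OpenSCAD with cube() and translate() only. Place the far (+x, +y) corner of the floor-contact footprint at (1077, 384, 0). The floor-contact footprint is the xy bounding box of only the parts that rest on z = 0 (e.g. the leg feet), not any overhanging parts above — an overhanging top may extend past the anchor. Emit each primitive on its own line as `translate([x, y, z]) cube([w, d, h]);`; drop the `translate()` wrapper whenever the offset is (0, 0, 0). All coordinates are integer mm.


translate([157, 150, 0]) cube([920, 234, 26]);
translate([157, 262, 26]) cube([920, 10, 136]);
translate([157, 150, 162]) cube([920, 234, 26]);


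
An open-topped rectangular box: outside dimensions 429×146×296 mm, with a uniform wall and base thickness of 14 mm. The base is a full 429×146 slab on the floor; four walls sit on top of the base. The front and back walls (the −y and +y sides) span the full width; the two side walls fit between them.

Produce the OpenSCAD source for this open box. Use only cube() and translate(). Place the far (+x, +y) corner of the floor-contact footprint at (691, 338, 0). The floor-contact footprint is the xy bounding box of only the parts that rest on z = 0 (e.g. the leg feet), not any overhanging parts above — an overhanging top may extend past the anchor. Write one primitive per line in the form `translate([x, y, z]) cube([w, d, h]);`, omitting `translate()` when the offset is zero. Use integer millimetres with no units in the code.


translate([262, 192, 0]) cube([429, 146, 14]);
translate([262, 192, 14]) cube([429, 14, 282]);
translate([262, 324, 14]) cube([429, 14, 282]);
translate([262, 206, 14]) cube([14, 118, 282]);
translate([677, 206, 14]) cube([14, 118, 282]);


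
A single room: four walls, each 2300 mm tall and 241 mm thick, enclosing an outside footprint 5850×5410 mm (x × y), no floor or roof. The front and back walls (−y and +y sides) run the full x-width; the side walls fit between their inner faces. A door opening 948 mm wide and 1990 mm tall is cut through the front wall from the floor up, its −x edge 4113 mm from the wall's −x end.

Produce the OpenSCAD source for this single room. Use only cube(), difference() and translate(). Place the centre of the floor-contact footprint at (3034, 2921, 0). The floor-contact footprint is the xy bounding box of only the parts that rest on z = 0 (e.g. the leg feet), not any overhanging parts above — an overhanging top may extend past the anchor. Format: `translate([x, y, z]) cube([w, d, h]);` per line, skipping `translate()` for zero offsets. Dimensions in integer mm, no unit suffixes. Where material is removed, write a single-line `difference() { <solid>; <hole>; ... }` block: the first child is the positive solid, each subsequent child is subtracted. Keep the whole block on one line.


difference() { translate([109, 216, 0]) cube([5850, 241, 2300]); translate([4222, 216, 0]) cube([948, 241, 1990]); }
translate([109, 5385, 0]) cube([5850, 241, 2300]);
translate([109, 457, 0]) cube([241, 4928, 2300]);
translate([5718, 457, 0]) cube([241, 4928, 2300]);


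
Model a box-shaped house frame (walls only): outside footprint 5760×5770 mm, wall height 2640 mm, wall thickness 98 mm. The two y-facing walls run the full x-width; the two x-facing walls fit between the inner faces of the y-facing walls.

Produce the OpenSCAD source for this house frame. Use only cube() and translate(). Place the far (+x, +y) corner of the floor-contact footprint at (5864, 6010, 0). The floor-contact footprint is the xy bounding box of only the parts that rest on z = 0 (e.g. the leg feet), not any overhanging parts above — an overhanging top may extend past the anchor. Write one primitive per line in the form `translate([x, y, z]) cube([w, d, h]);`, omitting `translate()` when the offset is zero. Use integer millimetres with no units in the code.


translate([104, 240, 0]) cube([5760, 98, 2640]);
translate([104, 5912, 0]) cube([5760, 98, 2640]);
translate([104, 338, 0]) cube([98, 5574, 2640]);
translate([5766, 338, 0]) cube([98, 5574, 2640]);


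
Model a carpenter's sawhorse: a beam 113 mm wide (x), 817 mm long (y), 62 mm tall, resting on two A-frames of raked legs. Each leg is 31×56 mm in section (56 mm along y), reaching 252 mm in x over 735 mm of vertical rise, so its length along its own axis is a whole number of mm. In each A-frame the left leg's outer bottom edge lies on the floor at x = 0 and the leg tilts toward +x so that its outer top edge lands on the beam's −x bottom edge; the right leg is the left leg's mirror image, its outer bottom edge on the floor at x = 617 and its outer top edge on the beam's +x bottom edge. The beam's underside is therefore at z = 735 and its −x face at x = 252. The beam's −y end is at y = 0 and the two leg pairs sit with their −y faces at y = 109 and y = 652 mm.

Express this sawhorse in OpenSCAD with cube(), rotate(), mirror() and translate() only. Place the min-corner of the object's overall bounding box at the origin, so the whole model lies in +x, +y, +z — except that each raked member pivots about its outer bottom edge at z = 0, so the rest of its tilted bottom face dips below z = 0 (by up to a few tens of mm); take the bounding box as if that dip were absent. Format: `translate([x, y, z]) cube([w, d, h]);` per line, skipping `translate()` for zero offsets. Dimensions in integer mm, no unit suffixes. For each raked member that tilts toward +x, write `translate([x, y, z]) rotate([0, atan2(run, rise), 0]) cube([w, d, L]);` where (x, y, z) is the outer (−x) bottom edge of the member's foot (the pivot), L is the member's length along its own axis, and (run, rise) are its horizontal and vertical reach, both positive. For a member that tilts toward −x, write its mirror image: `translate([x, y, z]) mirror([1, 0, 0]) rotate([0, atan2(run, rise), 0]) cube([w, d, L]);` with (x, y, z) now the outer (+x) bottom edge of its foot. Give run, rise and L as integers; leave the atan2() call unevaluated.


translate([252, 0, 735]) cube([113, 817, 62]);
translate([0, 109, 0]) rotate([0, atan2(252, 735), 0]) cube([31, 56, 777]);
translate([617, 109, 0]) mirror([1, 0, 0]) rotate([0, atan2(252, 735), 0]) cube([31, 56, 777]);
translate([0, 652, 0]) rotate([0, atan2(252, 735), 0]) cube([31, 56, 777]);
translate([617, 652, 0]) mirror([1, 0, 0]) rotate([0, atan2(252, 735), 0]) cube([31, 56, 777]);
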